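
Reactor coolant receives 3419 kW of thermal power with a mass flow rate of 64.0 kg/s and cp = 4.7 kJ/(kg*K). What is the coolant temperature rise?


dT = Q / (m_dot * cp)
dT = 3419 / (64.0 * 4.7)
dT = 11.366 C

11.366


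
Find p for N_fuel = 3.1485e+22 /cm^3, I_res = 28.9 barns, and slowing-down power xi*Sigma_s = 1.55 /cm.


p = exp(-N * I * 1e-24 / (xi*Sigma_s))
p = exp(-3.1485e+22 * 28.9 * 1e-24 / 1.55)
p = 0.55597

0.55597


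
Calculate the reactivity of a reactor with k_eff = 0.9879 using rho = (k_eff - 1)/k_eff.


rho = (k_eff - 1) / k_eff
rho = (0.9879 - 1) / 0.9879
rho = -0.012248

-0.012248


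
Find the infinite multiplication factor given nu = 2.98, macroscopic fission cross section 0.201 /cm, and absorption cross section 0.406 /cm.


k_inf = nu * Sigma_f / Sigma_a
k_inf = 2.98 * 0.201 / 0.406
k_inf = 1.4753

1.4753


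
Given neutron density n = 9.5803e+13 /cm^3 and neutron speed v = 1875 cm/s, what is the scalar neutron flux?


phi = n * v
phi = 9.5803e+13 * 1875
phi = 1.7963e+17 /cm^2/s

1.7963e+17


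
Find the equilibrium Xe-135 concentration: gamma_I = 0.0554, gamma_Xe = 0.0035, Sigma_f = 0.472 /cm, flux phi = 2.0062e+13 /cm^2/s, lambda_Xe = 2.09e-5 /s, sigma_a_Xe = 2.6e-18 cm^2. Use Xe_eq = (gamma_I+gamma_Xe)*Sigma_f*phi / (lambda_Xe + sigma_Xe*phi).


Xe_eq = (gamma_I + gamma_Xe) * Sigma_f * phi / (lambda_Xe + sigma_Xe * phi)
Numerator = (0.0554 + 0.0035) * 0.472 * 2.0062e+13 = 5.577396e+11
Denominator = 2.09e-5 + 2.6e-18 * 2.0062e+13 = 7.306120e-05
Xe_eq = 5.577396e+11 / 7.306120e-05 = 7.6339e+15 /cm^3

7.6339e+15


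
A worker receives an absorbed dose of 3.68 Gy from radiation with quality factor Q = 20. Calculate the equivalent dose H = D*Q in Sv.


H = D * Q
H = 3.68 * 20
H = 73.600 Sv

73.600


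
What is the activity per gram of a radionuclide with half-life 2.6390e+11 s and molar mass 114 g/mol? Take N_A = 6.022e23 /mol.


lambda = ln(2) / t_half = ln(2) / 2.6390e+11 = 2.626552e-12 /s
SA = lambda * N_A / M
SA = 2.626552e-12 * 6.022e23 / 114
SA = 1.3875e+10 Bq/g

1.3875e+10


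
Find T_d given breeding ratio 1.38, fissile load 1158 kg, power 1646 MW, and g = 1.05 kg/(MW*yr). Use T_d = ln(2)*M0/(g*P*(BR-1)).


Breeding gain G = BR - 1 = 1.38 - 1 = 0.38
Fissile production rate = g * P * G = 1.05 * 1646 * 0.38 = 656.754 kg/yr
T_d = ln(2) * M0 / (g * P * G)
T_d = ln(2) * 1158 / 656.754 = 1.2222 yr

1.2222


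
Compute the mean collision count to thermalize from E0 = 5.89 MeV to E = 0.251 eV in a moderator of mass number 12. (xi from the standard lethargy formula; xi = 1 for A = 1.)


xi = 1 + (A-1)^2/(2A)*ln((A-1)/(A+1)) = 0.1577690 (for A = 12)
n = ln(E0/E) / xi
n = ln(5.89e6 / 0.251) / 0.1577690
n = ln(2.346614e+07) / 0.1577690 = 107.57

107.57


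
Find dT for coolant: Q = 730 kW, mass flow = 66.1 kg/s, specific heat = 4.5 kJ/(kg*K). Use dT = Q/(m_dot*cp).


dT = Q / (m_dot * cp)
dT = 730 / (66.1 * 4.5)
dT = 2.4542 C

2.4542


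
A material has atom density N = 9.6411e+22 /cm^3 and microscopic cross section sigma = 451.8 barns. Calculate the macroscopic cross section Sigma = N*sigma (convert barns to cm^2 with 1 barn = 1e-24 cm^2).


Sigma = N * sigma_barns * 1e-24
Sigma = 9.6411e+22 * 451.8 * 1e-24
Sigma = 43.558 /cm

43.558


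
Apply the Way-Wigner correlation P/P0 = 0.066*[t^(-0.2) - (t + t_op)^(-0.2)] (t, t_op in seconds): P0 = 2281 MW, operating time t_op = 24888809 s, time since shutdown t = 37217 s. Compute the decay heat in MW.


P/P0 = 0.066 * [t^(-0.2) - (t + t_op)^(-0.2)]
P/P0 = 0.066 * [37217^(-0.2) - (37217 + 24888809)^(-0.2)]
P/P0 = 0.066 * [0.1218573 - 0.03316419] = 0.005853745
P = 2281 * 0.005853745 = 13.352 MW

13.352


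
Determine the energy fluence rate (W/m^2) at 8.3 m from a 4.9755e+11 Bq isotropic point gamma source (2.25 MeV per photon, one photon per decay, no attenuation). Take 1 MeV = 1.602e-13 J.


psi = A * E * 1.602e-13 / (4*pi*r^2)
psi = 4.9755e+11 * 2.25 * 1.602e-13 / (4*pi*8.3^2)
psi = 2.0716e-04 W/m^2

2.0716e-04


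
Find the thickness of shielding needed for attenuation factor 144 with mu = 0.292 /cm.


x = ln(factor) / mu
x = ln(144) / 0.292
x = 17.020 cm

17.020


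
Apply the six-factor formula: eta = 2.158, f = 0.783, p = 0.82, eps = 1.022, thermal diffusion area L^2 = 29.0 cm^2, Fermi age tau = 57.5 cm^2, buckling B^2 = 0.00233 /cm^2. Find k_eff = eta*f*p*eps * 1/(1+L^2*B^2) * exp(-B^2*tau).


k_inf = eta*f*p*eps = 2.158*0.783*0.82*1.022 = 1.416048
P_TNL = 1/(1 + L^2*B^2) = 1/(1 + 29.0*0.00233) = 0.9367067
P_FNL = exp(-B^2*tau) = exp(-0.00233*57.5) = 0.8746119
k_eff = k_inf * P_TNL * P_FNL = 1.416048 * 0.9367067 * 0.8746119
k_eff = 1.1601

1.1601


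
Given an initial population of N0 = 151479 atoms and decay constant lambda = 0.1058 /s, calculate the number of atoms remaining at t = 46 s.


N = N0 * exp(-lambda * t)
N = 151479 * exp(-0.1058 * 46)
N = 1166.1

1166.1


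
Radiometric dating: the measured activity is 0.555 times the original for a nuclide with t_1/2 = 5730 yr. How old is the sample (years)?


lambda = ln(2) / t_half = ln(2) / 5730 = 1.209681e-04 /yr
t = -ln(A/A0) / lambda
t = -ln(0.555) / 1.209681e-04
t = 4867.3 yr

4867.3


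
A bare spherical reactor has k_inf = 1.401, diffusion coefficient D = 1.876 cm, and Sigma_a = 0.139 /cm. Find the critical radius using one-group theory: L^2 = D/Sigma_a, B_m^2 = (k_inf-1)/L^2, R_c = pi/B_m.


L^2 = D / Sigma_a = 1.876 / 0.139 = 13.49640 cm^2
B_m^2 = (k_inf - 1) / L^2 = (1.401 - 1) / 13.49640 = 0.02971163 /cm^2
For a bare sphere: B_g = pi/R, so R_c = pi / sqrt(B_m^2)
R_c = pi / sqrt(0.02971163) = 18.226 cm

18.226


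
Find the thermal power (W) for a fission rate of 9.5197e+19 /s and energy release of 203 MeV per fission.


P = fission_rate * E_MeV * 1.602e-13
P = 9.5197e+19 * 203 * 1.602e-13
P = 3.0959e+09 W

3.0959e+09


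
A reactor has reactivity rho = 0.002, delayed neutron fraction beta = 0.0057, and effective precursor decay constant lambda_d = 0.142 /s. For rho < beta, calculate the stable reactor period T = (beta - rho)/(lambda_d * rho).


T = (beta - rho) / (lambda_d * rho)
T = (0.0057 - 0.002) / (0.142 * 0.002)
T = 13.028 s

13.028


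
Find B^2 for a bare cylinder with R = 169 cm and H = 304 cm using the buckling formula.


B^2 = (2.405/R)^2 + (pi/H)^2
B^2 = (2.405/169)^2 + (pi/304)^2
B^2 = 3.0931e-04 /cm^2

3.0931e-04


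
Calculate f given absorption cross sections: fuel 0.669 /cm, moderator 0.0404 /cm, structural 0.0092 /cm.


f = Sigma_a_fuel / (Sigma_a_fuel + Sigma_a_mod + Sigma_a_other)
f = 0.669 / (0.669 + 0.0404 + 0.0092)
f = 0.93098

0.93098


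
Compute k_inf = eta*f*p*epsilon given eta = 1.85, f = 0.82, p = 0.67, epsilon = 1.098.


k_inf = eta * f * p * epsilon
k_inf = 1.85 * 0.82 * 0.67 * 1.098
k_inf = 1.1160

1.1160


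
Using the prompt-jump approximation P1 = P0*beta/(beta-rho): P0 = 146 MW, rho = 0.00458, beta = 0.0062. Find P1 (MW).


P1/P0 = beta / (beta - rho)
P1/P0 = 0.0062 / (0.0062 - 0.00458) = 3.827160
P1 = 146 * 3.827160 = 558.77 MW

558.77


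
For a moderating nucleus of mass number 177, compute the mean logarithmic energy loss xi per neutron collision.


xi = 1 + (A-1)^2/(2A) * ln((A-1)/(A+1))
xi = 1 + (177-1)^2/(2*177) * ln((177-1)/(177 +1))
xi = 0.011257

0.011257


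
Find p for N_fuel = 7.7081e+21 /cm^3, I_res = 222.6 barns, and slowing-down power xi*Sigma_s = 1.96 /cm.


p = exp(-N * I * 1e-24 / (xi*Sigma_s))
p = exp(-7.7081e+21 * 222.6 * 1e-24 / 1.96)
p = 0.41669

0.41669


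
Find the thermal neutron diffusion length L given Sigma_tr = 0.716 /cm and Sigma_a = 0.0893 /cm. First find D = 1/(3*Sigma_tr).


D = 1 / (3 * Sigma_tr) = 1 / (3 * 0.716) = 0.4655493 cm
L = sqrt(D / Sigma_a)
L = sqrt(0.4655493 / 0.0893)
L = 2.2833 cm

2.2833


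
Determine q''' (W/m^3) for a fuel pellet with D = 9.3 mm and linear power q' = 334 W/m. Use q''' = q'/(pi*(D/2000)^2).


r = D / 2 / 1000 = 9.3 / 2 / 1000 = 0.00465 m
q''' = q' / (pi * r^2)
q''' = 334 / (pi * 0.00465^2)
q''' = 4.9169e+06 W/m^3

4.9169e+06


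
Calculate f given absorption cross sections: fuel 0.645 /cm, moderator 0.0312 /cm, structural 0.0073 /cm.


f = Sigma_a_fuel / (Sigma_a_fuel + Sigma_a_mod + Sigma_a_other)
f = 0.645 / (0.645 + 0.0312 + 0.0073)
f = 0.94367

0.94367


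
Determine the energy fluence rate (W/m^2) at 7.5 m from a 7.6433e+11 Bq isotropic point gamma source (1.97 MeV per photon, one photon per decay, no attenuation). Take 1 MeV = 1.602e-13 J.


psi = A * E * 1.602e-13 / (4*pi*r^2)
psi = 7.6433e+11 * 1.97 * 1.602e-13 / (4*pi*7.5^2)
psi = 3.4125e-04 W/m^2

3.4125e-04


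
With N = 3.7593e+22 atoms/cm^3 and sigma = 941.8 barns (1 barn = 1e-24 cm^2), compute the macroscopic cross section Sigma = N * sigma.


Sigma = N * sigma_barns * 1e-24
Sigma = 3.7593e+22 * 941.8 * 1e-24
Sigma = 35.405 /cm

35.405


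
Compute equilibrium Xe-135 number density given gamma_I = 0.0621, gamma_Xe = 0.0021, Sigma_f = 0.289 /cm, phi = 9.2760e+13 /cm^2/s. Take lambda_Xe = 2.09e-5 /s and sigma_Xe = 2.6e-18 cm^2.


Xe_eq = (gamma_I + gamma_Xe) * Sigma_f * phi / (lambda_Xe + sigma_Xe * phi)
Numerator = (0.0621 + 0.0021) * 0.289 * 9.2760e+13 = 1.721050e+12
Denominator = 2.09e-5 + 2.6e-18 * 9.2760e+13 = 2.620760e-04
Xe_eq = 1.721050e+12 / 2.620760e-04 = 6.5670e+15 /cm^3

6.5670e+15


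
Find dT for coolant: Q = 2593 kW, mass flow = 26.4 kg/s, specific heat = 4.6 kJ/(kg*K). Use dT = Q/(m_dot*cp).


dT = Q / (m_dot * cp)
dT = 2593 / (26.4 * 4.6)
dT = 21.352 C

21.352


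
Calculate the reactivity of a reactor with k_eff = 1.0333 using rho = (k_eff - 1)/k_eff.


rho = (k_eff - 1) / k_eff
rho = (1.0333 - 1) / 1.0333
rho = 0.032227

0.032227


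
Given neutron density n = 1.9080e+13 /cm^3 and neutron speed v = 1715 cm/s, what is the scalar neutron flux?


phi = n * v
phi = 1.9080e+13 * 1715
phi = 3.2722e+16 /cm^2/s

3.2722e+16


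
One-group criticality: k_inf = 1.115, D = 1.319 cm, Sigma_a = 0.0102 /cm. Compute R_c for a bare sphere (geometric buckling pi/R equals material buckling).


L^2 = D / Sigma_a = 1.319 / 0.0102 = 129.3137 cm^2
B_m^2 = (k_inf - 1) / L^2 = (1.115 - 1) / 129.3137 = 8.893103e-04 /cm^2
For a bare sphere: B_g = pi/R, so R_c = pi / sqrt(B_m^2)
R_c = pi / sqrt(8.893103e-04) = 105.35 cm

105.35


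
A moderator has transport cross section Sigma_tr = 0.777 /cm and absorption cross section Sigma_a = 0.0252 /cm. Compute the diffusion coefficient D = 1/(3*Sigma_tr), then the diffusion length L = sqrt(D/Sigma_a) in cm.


D = 1 / (3 * Sigma_tr) = 1 / (3 * 0.777) = 0.4290004 cm
L = sqrt(D / Sigma_a)
L = sqrt(0.4290004 / 0.0252)
L = 4.1260 cm

4.1260


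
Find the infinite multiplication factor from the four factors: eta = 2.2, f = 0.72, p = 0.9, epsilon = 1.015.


k_inf = eta * f * p * epsilon
k_inf = 2.2 * 0.72 * 0.9 * 1.015
k_inf = 1.4470

1.4470


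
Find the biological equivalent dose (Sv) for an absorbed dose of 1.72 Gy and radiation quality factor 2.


H = D * Q
H = 1.72 * 2
H = 3.4400 Sv

3.4400


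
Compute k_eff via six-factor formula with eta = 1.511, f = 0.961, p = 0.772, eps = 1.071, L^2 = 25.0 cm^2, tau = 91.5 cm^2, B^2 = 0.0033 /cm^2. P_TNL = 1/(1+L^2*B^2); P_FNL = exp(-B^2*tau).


k_inf = eta*f*p*eps = 1.511*0.961*0.772*1.071 = 1.200590
P_TNL = 1/(1 + L^2*B^2) = 1/(1 + 25.0*0.0033) = 0.9237875
P_FNL = exp(-B^2*tau) = exp(-0.0033*91.5) = 0.7393750
k_eff = k_inf * P_TNL * P_FNL = 1.200590 * 0.9237875 * 0.7393750
k_eff = 0.82003

0.82003


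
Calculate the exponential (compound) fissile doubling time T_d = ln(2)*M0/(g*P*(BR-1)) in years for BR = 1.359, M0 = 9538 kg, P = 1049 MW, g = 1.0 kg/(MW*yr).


Breeding gain G = BR - 1 = 1.359 - 1 = 0.359
Fissile production rate = g * P * G = 1.0 * 1049 * 0.359 = 376.591 kg/yr
T_d = ln(2) * M0 / (g * P * G)
T_d = ln(2) * 9538 / 376.591 = 17.555 yr

17.555


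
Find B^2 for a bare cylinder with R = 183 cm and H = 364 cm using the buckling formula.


B^2 = (2.405/R)^2 + (pi/H)^2
B^2 = (2.405/183)^2 + (pi/364)^2
B^2 = 2.4720e-04 /cm^2

2.4720e-04


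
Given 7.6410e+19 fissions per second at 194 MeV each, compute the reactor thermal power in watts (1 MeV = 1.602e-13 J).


P = fission_rate * E_MeV * 1.602e-13
P = 7.6410e+19 * 194 * 1.602e-13
P = 2.3747e+09 W

2.3747e+09


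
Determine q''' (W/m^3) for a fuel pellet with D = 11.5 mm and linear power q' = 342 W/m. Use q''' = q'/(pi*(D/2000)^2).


r = D / 2 / 1000 = 11.5 / 2 / 1000 = 0.00575 m
q''' = q' / (pi * r^2)
q''' = 342 / (pi * 0.00575^2)
q''' = 3.2926e+06 W/m^3

3.2926e+06


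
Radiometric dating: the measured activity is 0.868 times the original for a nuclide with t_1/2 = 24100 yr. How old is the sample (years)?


lambda = ln(2) / t_half = ln(2) / 24100 = 2.876129e-05 /yr
t = -ln(A/A0) / lambda
t = -ln(0.868) / 2.876129e-05
t = 4922.0 yr

4922.0


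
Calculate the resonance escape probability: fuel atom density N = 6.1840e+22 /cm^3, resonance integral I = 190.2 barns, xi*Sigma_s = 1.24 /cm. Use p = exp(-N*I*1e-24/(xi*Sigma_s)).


p = exp(-N * I * 1e-24 / (xi*Sigma_s))
p = exp(-6.1840e+22 * 190.2 * 1e-24 / 1.24)
p = 7.5948e-05

7.5948e-05


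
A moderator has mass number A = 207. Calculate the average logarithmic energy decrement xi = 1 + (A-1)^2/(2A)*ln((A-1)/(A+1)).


xi = 1 + (A-1)^2/(2A) * ln((A-1)/(A+1))
xi = 1 + (207-1)^2/(2*207) * ln((207-1)/(207 +1))
xi = 0.0096308

0.0096308


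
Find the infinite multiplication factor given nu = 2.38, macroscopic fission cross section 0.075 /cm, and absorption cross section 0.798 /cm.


k_inf = nu * Sigma_f / Sigma_a
k_inf = 2.38 * 0.075 / 0.798
k_inf = 0.22368

0.22368


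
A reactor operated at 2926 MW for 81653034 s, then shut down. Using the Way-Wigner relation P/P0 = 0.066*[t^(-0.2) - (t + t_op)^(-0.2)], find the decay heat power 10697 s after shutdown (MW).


P/P0 = 0.066 * [t^(-0.2) - (t + t_op)^(-0.2)]
P/P0 = 0.066 * [10697^(-0.2) - (10697 + 81653034)^(-0.2)]
P/P0 = 0.066 * [0.1563679 - 0.02615737] = 0.008593895
P = 2926 * 0.008593895 = 25.146 MW

25.146


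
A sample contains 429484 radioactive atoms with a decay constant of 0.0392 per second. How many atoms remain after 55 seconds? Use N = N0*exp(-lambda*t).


N = N0 * exp(-lambda * t)
N = 429484 * exp(-0.0392 * 55)
N = 49729

49729


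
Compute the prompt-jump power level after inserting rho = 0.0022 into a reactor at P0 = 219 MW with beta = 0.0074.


P1/P0 = beta / (beta - rho)
P1/P0 = 0.0074 / (0.0074 - 0.0022) = 1.423077
P1 = 219 * 1.423077 = 311.65 MW

311.65


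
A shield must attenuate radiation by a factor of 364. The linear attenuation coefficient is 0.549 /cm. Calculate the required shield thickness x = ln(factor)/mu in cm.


x = ln(factor) / mu
x = ln(364) / 0.549
x = 10.742 cm

10.742


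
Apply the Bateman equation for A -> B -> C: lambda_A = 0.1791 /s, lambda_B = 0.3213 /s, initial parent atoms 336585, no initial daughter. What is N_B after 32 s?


N_B(t) = lambda_A * N_A0 / (lambda_B - lambda_A) * [exp(-lambda_A*t) - exp(-lambda_B*t)]
exp(-0.1791*32) = 0.003243183; exp(-0.3213*32) = 3.425767e-05
N_B = 0.1791 * 336585 / (0.3213 - 0.1791) * (0.003243183 - 3.425767e-05)
N_B = 1360.3

1360.3


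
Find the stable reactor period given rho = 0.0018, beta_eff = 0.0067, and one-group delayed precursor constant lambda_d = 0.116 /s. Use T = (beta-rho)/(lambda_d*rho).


T = (beta - rho) / (lambda_d * rho)
T = (0.0067 - 0.0018) / (0.116 * 0.0018)
T = 23.467 s

23.467


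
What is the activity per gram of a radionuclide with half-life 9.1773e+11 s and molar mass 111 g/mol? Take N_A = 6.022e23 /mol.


lambda = ln(2) / t_half = ln(2) / 9.1773e+11 = 7.552844e-13 /s
SA = lambda * N_A / M
SA = 7.552844e-13 * 6.022e23 / 111
SA = 4.0976e+09 Bq/g

4.0976e+09


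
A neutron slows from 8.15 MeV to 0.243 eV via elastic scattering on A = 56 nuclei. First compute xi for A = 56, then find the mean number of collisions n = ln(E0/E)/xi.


xi = 1 + (A-1)^2/(2A)*ln((A-1)/(A+1)) = 0.03529286 (for A = 56)
n = ln(E0/E) / xi
n = ln(8.15e6 / 0.243) / 0.03529286
n = ln(3.353909e+07) / 0.03529286 = 490.98

490.98


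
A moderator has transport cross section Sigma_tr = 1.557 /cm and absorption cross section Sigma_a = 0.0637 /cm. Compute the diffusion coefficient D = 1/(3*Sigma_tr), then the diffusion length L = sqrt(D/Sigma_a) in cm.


D = 1 / (3 * Sigma_tr) = 1 / (3 * 1.557) = 0.2140869 cm
L = sqrt(D / Sigma_a)
L = sqrt(0.2140869 / 0.0637)
L = 1.8333 cm

1.8333


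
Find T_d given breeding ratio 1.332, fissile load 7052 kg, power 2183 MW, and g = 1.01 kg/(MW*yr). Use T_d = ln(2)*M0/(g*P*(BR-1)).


Breeding gain G = BR - 1 = 1.332 - 1 = 0.332
Fissile production rate = g * P * G = 1.01 * 2183 * 0.332 = 732.00356 kg/yr
T_d = ln(2) * M0 / (g * P * G)
T_d = ln(2) * 7052 / 732.00356 = 6.6777 yr

6.6777


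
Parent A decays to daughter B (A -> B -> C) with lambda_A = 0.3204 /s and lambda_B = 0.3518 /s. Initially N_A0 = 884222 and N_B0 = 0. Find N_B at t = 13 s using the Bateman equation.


N_B(t) = lambda_A * N_A0 / (lambda_B - lambda_A) * [exp(-lambda_A*t) - exp(-lambda_B*t)]
exp(-0.3204*13) = 0.01552661; exp(-0.3518*13) = 0.01032280
N_B = 0.3204 * 884222 / (0.3518 - 0.3204) * (0.01552661 - 0.01032280)
N_B = 46951

46951


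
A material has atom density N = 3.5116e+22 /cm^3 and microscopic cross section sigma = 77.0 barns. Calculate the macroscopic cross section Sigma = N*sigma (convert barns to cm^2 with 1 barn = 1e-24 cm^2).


Sigma = N * sigma_barns * 1e-24
Sigma = 3.5116e+22 * 77.0 * 1e-24
Sigma = 2.7039 /cm

2.7039


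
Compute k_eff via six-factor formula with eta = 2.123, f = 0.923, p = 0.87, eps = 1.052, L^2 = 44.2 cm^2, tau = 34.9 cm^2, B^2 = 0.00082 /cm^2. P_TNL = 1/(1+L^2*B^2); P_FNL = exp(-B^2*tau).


k_inf = eta*f*p*eps = 2.123*0.923*0.87*1.052 = 1.793439
P_TNL = 1/(1 + L^2*B^2) = 1/(1 + 44.2*0.00082) = 0.9650237
P_FNL = exp(-B^2*tau) = exp(-0.00082*34.9) = 0.9717876
k_eff = k_inf * P_TNL * P_FNL = 1.793439 * 0.9650237 * 0.9717876
k_eff = 1.6819

1.6819


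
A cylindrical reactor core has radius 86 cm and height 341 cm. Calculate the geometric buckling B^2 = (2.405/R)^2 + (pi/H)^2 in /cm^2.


B^2 = (2.405/R)^2 + (pi/H)^2
B^2 = (2.405/86)^2 + (pi/341)^2
B^2 = 8.6692e-04 /cm^2

8.6692e-04


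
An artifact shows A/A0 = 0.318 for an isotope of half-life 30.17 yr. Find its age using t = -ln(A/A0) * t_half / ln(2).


lambda = ln(2) / t_half = ln(2) / 30.17 = 0.02297472 /yr
t = -ln(A/A0) / lambda
t = -ln(0.318) / 0.02297472
t = 49.868 yr

49.868


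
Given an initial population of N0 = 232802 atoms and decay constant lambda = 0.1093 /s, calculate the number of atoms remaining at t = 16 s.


N = N0 * exp(-lambda * t)
N = 232802 * exp(-0.1093 * 16)
N = 40503

40503


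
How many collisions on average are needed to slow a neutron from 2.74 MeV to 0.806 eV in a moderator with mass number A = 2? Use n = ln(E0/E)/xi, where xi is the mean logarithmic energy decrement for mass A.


xi = 1 + (A-1)^2/(2A)*ln((A-1)/(A+1)) = 0.7253469 (for A = 2)
n = ln(E0/E) / xi
n = ln(2.74e6 / 0.806) / 0.7253469
n = ln(3.399504e+06) / 0.7253469 = 20.734

20.734


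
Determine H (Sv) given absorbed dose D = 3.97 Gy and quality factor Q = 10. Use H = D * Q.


H = D * Q
H = 3.97 * 10
H = 39.700 Sv

39.700


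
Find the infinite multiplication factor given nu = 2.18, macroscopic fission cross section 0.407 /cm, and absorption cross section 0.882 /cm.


k_inf = nu * Sigma_f / Sigma_a
k_inf = 2.18 * 0.407 / 0.882
k_inf = 1.0060

1.0060


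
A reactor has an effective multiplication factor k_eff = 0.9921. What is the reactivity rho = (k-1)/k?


rho = (k_eff - 1) / k_eff
rho = (0.9921 - 1) / 0.9921
rho = -0.0079629

-0.0079629


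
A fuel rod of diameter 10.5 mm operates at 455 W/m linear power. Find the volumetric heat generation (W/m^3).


r = D / 2 / 1000 = 10.5 / 2 / 1000 = 0.00525 m
q''' = q' / (pi * r^2)
q''' = 455 / (pi * 0.00525^2)
q''' = 5.2546e+06 W/m^3

5.2546e+06


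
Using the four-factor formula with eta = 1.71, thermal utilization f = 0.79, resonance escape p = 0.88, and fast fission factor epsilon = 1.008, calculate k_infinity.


k_inf = eta * f * p * epsilon
k_inf = 1.71 * 0.79 * 0.88 * 1.008
k_inf = 1.1983

1.1983


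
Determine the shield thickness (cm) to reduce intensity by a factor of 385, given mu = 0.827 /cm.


x = ln(factor) / mu
x = ln(385) / 0.827
x = 7.1986 cm

7.1986


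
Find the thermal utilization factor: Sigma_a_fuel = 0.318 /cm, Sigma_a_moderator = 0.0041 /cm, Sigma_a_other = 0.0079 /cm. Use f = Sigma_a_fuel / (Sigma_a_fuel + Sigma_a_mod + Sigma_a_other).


f = Sigma_a_fuel / (Sigma_a_fuel + Sigma_a_mod + Sigma_a_other)
f = 0.318 / (0.318 + 0.0041 + 0.0079)
f = 0.96364

0.96364


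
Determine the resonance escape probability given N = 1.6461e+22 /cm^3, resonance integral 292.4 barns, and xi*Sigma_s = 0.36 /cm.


p = exp(-N * I * 1e-24 / (xi*Sigma_s))
p = exp(-1.6461e+22 * 292.4 * 1e-24 / 0.36)
p = 1.5613e-06

1.5613e-06


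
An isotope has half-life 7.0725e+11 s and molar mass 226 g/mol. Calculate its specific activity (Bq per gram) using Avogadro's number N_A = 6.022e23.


lambda = ln(2) / t_half = ln(2) / 7.0725e+11 = 9.800596e-13 /s
SA = lambda * N_A / M
SA = 9.800596e-13 * 6.022e23 / 226
SA = 2.6115e+09 Bq/g

2.6115e+09


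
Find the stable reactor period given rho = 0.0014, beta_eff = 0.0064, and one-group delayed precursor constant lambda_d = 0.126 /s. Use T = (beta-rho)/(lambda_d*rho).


T = (beta - rho) / (lambda_d * rho)
T = (0.0064 - 0.0014) / (0.126 * 0.0014)
T = 28.345 s

28.345


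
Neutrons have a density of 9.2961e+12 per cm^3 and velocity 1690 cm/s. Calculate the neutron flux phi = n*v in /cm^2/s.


phi = n * v
phi = 9.2961e+12 * 1690
phi = 1.5710e+16 /cm^2/s

1.5710e+16


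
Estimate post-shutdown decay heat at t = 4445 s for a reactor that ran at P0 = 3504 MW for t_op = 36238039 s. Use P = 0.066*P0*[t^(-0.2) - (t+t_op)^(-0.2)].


P/P0 = 0.066 * [t^(-0.2) - (t + t_op)^(-0.2)]
P/P0 = 0.066 * [4445^(-0.2) - (4445 + 36238039)^(-0.2)]
P/P0 = 0.066 * [0.1863913 - 0.03077205] = 0.01027087
P = 3504 * 0.01027087 = 35.989 MW

35.989


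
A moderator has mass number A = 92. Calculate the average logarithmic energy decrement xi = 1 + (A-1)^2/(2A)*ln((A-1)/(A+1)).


xi = 1 + (A-1)^2/(2A) * ln((A-1)/(A+1))
xi = 1 + (92-1)^2/(2*92) * ln((92-1)/(92 +1))
xi = 0.021582

0.021582


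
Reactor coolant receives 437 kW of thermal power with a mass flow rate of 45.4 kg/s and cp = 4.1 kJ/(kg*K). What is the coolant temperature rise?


dT = Q / (m_dot * cp)
dT = 437 / (45.4 * 4.1)
dT = 2.3477 C

2.3477


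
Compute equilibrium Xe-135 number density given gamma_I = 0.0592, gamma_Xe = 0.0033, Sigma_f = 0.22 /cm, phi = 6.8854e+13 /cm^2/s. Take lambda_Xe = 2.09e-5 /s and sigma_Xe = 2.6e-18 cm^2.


Xe_eq = (gamma_I + gamma_Xe) * Sigma_f * phi / (lambda_Xe + sigma_Xe * phi)
Numerator = (0.0592 + 0.0033) * 0.22 * 6.8854e+13 = 9.467425e+11
Denominator = 2.09e-5 + 2.6e-18 * 6.8854e+13 = 1.999204e-04
Xe_eq = 9.467425e+11 / 1.999204e-04 = 4.7356e+15 /cm^3

4.7356e+15


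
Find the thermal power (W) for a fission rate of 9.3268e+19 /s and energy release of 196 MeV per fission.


P = fission_rate * E_MeV * 1.602e-13
P = 9.3268e+19 * 196 * 1.602e-13
P = 2.9285e+09 W

2.9285e+09


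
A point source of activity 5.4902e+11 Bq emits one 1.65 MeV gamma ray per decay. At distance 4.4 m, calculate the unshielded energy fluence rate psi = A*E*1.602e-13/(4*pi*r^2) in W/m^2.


psi = A * E * 1.602e-13 / (4*pi*r^2)
psi = 5.4902e+11 * 1.65 * 1.602e-13 / (4*pi*4.4^2)
psi = 5.9651e-04 W/m^2

5.9651e-04


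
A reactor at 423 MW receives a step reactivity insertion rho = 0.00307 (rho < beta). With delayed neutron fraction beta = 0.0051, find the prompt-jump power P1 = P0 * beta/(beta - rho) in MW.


P1/P0 = beta / (beta - rho)
P1/P0 = 0.0051 / (0.0051 - 0.00307) = 2.512315
P1 = 423 * 2.512315 = 1062.7 MW

1062.7


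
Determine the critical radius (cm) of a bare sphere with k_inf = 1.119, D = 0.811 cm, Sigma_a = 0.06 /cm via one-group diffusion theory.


L^2 = D / Sigma_a = 0.811 / 0.06 = 13.51667 cm^2
B_m^2 = (k_inf - 1) / L^2 = (1.119 - 1) / 13.51667 = 0.008803944 /cm^2
For a bare sphere: B_g = pi/R, so R_c = pi / sqrt(B_m^2)
R_c = pi / sqrt(0.008803944) = 33.482 cm

33.482


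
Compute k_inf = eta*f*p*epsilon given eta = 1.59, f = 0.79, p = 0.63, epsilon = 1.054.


k_inf = eta * f * p * epsilon
k_inf = 1.59 * 0.79 * 0.63 * 1.054
k_inf = 0.83408

0.83408


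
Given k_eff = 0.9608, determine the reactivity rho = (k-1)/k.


rho = (k_eff - 1) / k_eff
rho = (0.9608 - 1) / 0.9608
rho = -0.040799

-0.040799


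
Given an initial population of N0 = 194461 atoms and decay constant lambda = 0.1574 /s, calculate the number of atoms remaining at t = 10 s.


N = N0 * exp(-lambda * t)
N = 194461 * exp(-0.1574 * 10)
N = 40295

40295


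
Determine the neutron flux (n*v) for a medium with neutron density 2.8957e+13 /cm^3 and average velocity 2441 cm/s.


phi = n * v
phi = 2.8957e+13 * 2441
phi = 7.0684e+16 /cm^2/s

7.0684e+16


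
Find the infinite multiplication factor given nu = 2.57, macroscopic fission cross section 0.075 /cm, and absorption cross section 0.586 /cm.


k_inf = nu * Sigma_f / Sigma_a
k_inf = 2.57 * 0.075 / 0.586
k_inf = 0.32892

0.32892


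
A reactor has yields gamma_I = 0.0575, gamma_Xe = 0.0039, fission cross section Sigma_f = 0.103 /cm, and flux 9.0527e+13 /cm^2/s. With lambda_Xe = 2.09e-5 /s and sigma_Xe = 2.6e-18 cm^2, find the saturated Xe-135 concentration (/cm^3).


Xe_eq = (gamma_I + gamma_Xe) * Sigma_f * phi / (lambda_Xe + sigma_Xe * phi)
Numerator = (0.0575 + 0.0039) * 0.103 * 9.0527e+13 = 5.725109e+11
Denominator = 2.09e-5 + 2.6e-18 * 9.0527e+13 = 2.562702e-04
Xe_eq = 5.725109e+11 / 2.562702e-04 = 2.2340e+15 /cm^3

2.2340e+15


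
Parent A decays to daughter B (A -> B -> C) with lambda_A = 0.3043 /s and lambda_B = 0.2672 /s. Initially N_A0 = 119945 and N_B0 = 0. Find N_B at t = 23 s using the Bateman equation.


N_B(t) = lambda_A * N_A0 / (lambda_B - lambda_A) * [exp(-lambda_A*t) - exp(-lambda_B*t)]
exp(-0.3043*23) = 9.128856e-04; exp(-0.2672*23) = 0.002142890
N_B = 0.3043 * 119945 / (0.2672 - 0.3043) * (9.128856e-04 - 0.002142890)
N_B = 1210.1

1210.1


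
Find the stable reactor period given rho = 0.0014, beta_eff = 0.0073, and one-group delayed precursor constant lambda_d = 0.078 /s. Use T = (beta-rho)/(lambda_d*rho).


T = (beta - rho) / (lambda_d * rho)
T = (0.0073 - 0.0014) / (0.078 * 0.0014)
T = 54.029 s

54.029


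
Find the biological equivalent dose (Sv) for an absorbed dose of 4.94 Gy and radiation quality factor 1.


H = D * Q
H = 4.94 * 1
H = 4.9400 Sv

4.9400


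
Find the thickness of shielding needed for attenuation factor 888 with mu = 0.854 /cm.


x = ln(factor) / mu
x = ln(888) / 0.854
x = 7.9496 cm

7.9496


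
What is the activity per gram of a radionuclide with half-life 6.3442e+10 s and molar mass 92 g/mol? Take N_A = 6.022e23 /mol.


lambda = ln(2) / t_half = ln(2) / 6.3442e+10 = 1.092568e-11 /s
SA = lambda * N_A / M
SA = 1.092568e-11 * 6.022e23 / 92
SA = 7.1516e+10 Bq/g

7.1516e+10


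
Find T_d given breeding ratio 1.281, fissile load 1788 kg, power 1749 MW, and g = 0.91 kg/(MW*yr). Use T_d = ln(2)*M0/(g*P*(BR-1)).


Breeding gain G = BR - 1 = 1.281 - 1 = 0.281
Fissile production rate = g * P * G = 0.91 * 1749 * 0.281 = 447.23679 kg/yr
T_d = ln(2) * M0 / (g * P * G)
T_d = ln(2) * 1788 / 447.23679 = 2.7711 yr

2.7711


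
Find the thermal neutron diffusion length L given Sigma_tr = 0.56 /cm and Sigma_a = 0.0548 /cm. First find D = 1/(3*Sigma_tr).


D = 1 / (3 * Sigma_tr) = 1 / (3 * 0.56) = 0.5952381 cm
L = sqrt(D / Sigma_a)
L = sqrt(0.5952381 / 0.0548)
L = 3.2958 cm

3.2958


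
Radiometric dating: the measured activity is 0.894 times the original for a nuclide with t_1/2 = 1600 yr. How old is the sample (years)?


lambda = ln(2) / t_half = ln(2) / 1600 = 4.332170e-04 /yr
t = -ln(A/A0) / lambda
t = -ln(0.894) / 4.332170e-04
t = 258.65 yr

258.65


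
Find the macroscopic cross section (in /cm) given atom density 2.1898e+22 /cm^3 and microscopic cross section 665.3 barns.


Sigma = N * sigma_barns * 1e-24
Sigma = 2.1898e+22 * 665.3 * 1e-24
Sigma = 14.569 /cm

14.569


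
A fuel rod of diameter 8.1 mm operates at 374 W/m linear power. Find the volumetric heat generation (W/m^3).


r = D / 2 / 1000 = 8.1 / 2 / 1000 = 0.00405 m
q''' = q' / (pi * r^2)
q''' = 374 / (pi * 0.00405^2)
q''' = 7.2579e+06 W/m^3

7.2579e+06


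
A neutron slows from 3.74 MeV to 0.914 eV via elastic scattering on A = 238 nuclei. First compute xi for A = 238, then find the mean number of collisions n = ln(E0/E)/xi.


xi = 1 + (A-1)^2/(2A)*ln((A-1)/(A+1)) = 0.008379872 (for A = 238)
n = ln(E0/E) / xi
n = ln(3.74e6 / 0.914) / 0.008379872
n = ln(4.091904e+06) / 0.008379872 = 1816.8

1816.8


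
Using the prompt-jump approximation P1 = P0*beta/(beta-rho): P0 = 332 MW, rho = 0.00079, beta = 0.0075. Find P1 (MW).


P1/P0 = beta / (beta - rho)
P1/P0 = 0.0075 / (0.0075 - 0.00079) = 1.117735
P1 = 332 * 1.117735 = 371.09 MW

371.09


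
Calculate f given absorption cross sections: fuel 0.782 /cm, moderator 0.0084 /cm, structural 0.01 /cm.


f = Sigma_a_fuel / (Sigma_a_fuel + Sigma_a_mod + Sigma_a_other)
f = 0.782 / (0.782 + 0.0084 + 0.01)
f = 0.97701

0.97701


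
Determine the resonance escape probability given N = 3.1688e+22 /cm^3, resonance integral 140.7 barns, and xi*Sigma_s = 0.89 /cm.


p = exp(-N * I * 1e-24 / (xi*Sigma_s))
p = exp(-3.1688e+22 * 140.7 * 1e-24 / 0.89)
p = 0.0066739

0.0066739


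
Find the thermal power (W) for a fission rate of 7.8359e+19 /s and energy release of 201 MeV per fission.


P = fission_rate * E_MeV * 1.602e-13
P = 7.8359e+19 * 201 * 1.602e-13
P = 2.5232e+09 W

2.5232e+09


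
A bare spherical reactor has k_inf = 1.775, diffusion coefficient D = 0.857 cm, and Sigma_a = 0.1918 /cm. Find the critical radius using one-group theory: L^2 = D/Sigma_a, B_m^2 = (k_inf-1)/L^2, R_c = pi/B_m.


L^2 = D / Sigma_a = 0.857 / 0.1918 = 4.468196 cm^2
B_m^2 = (k_inf - 1) / L^2 = (1.775 - 1) / 4.468196 = 0.1734481 /cm^2
For a bare sphere: B_g = pi/R, so R_c = pi / sqrt(B_m^2)
R_c = pi / sqrt(0.1734481) = 7.5434 cm

7.5434


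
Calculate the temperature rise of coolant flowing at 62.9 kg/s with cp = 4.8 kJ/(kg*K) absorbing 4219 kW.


dT = Q / (m_dot * cp)
dT = 4219 / (62.9 * 4.8)
dT = 13.974 C

13.974


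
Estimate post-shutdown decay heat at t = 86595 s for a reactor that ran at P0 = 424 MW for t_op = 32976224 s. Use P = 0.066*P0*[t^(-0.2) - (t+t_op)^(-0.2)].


P/P0 = 0.066 * [t^(-0.2) - (t + t_op)^(-0.2)]
P/P0 = 0.066 * [86595^(-0.2) - (86595 + 32976224)^(-0.2)]
P/P0 = 0.066 * [0.1029204 - 0.03134238] = 0.004724149
P = 424 * 0.004724149 = 2.0030 MW

2.0030


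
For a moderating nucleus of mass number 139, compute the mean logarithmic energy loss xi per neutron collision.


xi = 1 + (A-1)^2/(2A) * ln((A-1)/(A+1))
xi = 1 + (139-1)^2/(2*139) * ln((139-1)/(139 +1))
xi = 0.014320

0.014320


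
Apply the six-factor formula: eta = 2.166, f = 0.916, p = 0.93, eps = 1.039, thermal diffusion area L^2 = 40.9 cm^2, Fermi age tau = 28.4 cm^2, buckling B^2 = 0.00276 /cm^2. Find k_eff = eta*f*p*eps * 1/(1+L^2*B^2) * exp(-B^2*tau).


k_inf = eta*f*p*eps = 2.166*0.916*0.93*1.039 = 1.917134
P_TNL = 1/(1 + L^2*B^2) = 1/(1 + 40.9*0.00276) = 0.8985662
P_FNL = exp(-B^2*tau) = exp(-0.00276*28.4) = 0.9246093
k_eff = k_inf * P_TNL * P_FNL = 1.917134 * 0.8985662 * 0.9246093
k_eff = 1.5928

1.5928


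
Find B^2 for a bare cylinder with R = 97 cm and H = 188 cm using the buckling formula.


B^2 = (2.405/R)^2 + (pi/H)^2
B^2 = (2.405/97)^2 + (pi/188)^2
B^2 = 8.9398e-04 /cm^2

8.9398e-04


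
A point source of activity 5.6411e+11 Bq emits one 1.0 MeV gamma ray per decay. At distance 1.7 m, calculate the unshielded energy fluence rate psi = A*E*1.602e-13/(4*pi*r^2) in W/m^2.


psi = A * E * 1.602e-13 / (4*pi*r^2)
psi = 5.6411e+11 * 1.0 * 1.602e-13 / (4*pi*1.7^2)
psi = 0.0024884 W/m^2

0.0024884


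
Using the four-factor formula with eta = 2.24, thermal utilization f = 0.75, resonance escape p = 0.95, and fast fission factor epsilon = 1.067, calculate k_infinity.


k_inf = eta * f * p * epsilon
k_inf = 2.24 * 0.75 * 0.95 * 1.067
k_inf = 1.7029

1.7029


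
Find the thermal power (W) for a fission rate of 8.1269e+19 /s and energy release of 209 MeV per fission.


P = fission_rate * E_MeV * 1.602e-13
P = 8.1269e+19 * 209 * 1.602e-13
P = 2.7210e+09 W

2.7210e+09


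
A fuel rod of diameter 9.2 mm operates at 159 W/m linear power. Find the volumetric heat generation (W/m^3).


r = D / 2 / 1000 = 9.2 / 2 / 1000 = 0.0046 m
q''' = q' / (pi * r^2)
q''' = 159 / (pi * 0.0046^2)
q''' = 2.3918e+06 W/m^3

2.3918e+06


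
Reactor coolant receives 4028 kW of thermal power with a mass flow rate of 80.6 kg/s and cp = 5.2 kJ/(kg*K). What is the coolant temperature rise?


dT = Q / (m_dot * cp)
dT = 4028 / (80.6 * 5.2)
dT = 9.6106 C

9.6106


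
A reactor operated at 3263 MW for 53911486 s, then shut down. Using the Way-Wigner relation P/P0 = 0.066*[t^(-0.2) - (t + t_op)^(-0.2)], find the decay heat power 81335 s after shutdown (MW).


P/P0 = 0.066 * [t^(-0.2) - (t + t_op)^(-0.2)]
P/P0 = 0.066 * [81335^(-0.2) - (81335 + 53911486)^(-0.2)]
P/P0 = 0.066 * [0.1042184 - 0.02841403] = 0.005003088
P = 3263 * 0.005003088 = 16.325 MW

16.325


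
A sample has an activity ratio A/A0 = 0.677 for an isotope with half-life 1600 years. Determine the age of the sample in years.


lambda = ln(2) / t_half = ln(2) / 1600 = 4.332170e-04 /yr
t = -ln(A/A0) / lambda
t = -ln(0.677) / 4.332170e-04
t = 900.44 yr

900.44


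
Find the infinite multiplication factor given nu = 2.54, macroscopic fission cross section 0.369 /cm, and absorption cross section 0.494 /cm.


k_inf = nu * Sigma_f / Sigma_a
k_inf = 2.54 * 0.369 / 0.494
k_inf = 1.8973

1.8973


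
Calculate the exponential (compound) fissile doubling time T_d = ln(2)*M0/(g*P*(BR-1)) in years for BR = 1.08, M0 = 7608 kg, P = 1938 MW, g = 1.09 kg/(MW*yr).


Breeding gain G = BR - 1 = 1.08 - 1 = 0.08
Fissile production rate = g * P * G = 1.09 * 1938 * 0.08 = 168.9936 kg/yr
T_d = ln(2) * M0 / (g * P * G)
T_d = ln(2) * 7608 / 168.9936 = 31.205 yr

31.205


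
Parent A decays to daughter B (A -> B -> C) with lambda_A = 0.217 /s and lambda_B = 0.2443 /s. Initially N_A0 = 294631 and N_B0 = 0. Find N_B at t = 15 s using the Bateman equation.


N_B(t) = lambda_A * N_A0 / (lambda_B - lambda_A) * [exp(-lambda_A*t) - exp(-lambda_B*t)]
exp(-0.217*15) = 0.03858082; exp(-0.2443*15) = 0.02561698
N_B = 0.217 * 294631 / (0.2443 - 0.217) * (0.03858082 - 0.02561698)
N_B = 30361

30361


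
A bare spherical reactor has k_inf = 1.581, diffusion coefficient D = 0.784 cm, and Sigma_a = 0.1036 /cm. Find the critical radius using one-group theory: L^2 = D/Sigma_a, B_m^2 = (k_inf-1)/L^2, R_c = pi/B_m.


L^2 = D / Sigma_a = 0.784 / 0.1036 = 7.567568 cm^2
B_m^2 = (k_inf - 1) / L^2 = (1.581 - 1) / 7.567568 = 0.07677500 /cm^2
For a bare sphere: B_g = pi/R, so R_c = pi / sqrt(B_m^2)
R_c = pi / sqrt(0.07677500) = 11.338 cm

11.338


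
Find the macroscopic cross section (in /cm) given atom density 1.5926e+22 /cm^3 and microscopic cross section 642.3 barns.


Sigma = N * sigma_barns * 1e-24
Sigma = 1.5926e+22 * 642.3 * 1e-24
Sigma = 10.229 /cm

10.229


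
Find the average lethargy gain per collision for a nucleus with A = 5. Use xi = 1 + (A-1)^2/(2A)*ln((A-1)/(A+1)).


xi = 1 + (A-1)^2/(2A) * ln((A-1)/(A+1))
xi = 1 + (5-1)^2/(2*5) * ln((5-1)/(5 +1))
xi = 0.35126

0.35126


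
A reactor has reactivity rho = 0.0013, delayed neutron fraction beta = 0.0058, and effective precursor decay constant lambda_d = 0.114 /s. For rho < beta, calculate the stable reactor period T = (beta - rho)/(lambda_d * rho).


T = (beta - rho) / (lambda_d * rho)
T = (0.0058 - 0.0013) / (0.114 * 0.0013)
T = 30.364 s

30.364


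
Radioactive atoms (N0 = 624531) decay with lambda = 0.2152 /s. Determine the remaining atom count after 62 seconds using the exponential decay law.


N = N0 * exp(-lambda * t)
N = 624531 * exp(-0.2152 * 62)
N = 1.0024

1.0024


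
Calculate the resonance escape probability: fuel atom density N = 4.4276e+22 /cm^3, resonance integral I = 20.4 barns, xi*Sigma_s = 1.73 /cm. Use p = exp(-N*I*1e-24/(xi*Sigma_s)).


p = exp(-N * I * 1e-24 / (xi*Sigma_s))
p = exp(-4.4276e+22 * 20.4 * 1e-24 / 1.73)
p = 0.59327

0.59327


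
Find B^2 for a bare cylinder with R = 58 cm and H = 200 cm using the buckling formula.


B^2 = (2.405/R)^2 + (pi/H)^2
B^2 = (2.405/58)^2 + (pi/200)^2
B^2 = 0.0019661 /cm^2

0.0019661


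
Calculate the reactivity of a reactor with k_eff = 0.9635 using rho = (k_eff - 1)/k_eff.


rho = (k_eff - 1) / k_eff
rho = (0.9635 - 1) / 0.9635
rho = -0.037883

-0.037883


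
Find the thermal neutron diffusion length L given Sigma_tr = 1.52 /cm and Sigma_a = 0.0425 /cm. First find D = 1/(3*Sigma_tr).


D = 1 / (3 * Sigma_tr) = 1 / (3 * 1.52) = 0.2192982 cm
L = sqrt(D / Sigma_a)
L = sqrt(0.2192982 / 0.0425)
L = 2.2716 cm

2.2716


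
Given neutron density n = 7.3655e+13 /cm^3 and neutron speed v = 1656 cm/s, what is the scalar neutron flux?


phi = n * v
phi = 7.3655e+13 * 1656
phi = 1.2197e+17 /cm^2/s

1.2197e+17


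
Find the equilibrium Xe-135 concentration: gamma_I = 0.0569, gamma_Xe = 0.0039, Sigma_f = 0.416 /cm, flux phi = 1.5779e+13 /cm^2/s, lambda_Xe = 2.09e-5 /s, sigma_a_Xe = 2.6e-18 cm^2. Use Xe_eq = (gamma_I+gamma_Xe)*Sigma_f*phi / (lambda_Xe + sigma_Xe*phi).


Xe_eq = (gamma_I + gamma_Xe) * Sigma_f * phi / (lambda_Xe + sigma_Xe * phi)
Numerator = (0.0569 + 0.0039) * 0.416 * 1.5779e+13 = 3.990951e+11
Denominator = 2.09e-5 + 2.6e-18 * 1.5779e+13 = 6.192540e-05
Xe_eq = 3.990951e+11 / 6.192540e-05 = 6.4448e+15 /cm^3

6.4448e+15


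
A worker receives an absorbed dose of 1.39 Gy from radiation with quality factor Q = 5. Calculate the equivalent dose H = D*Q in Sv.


H = D * Q
H = 1.39 * 5
H = 6.9500 Sv

6.9500


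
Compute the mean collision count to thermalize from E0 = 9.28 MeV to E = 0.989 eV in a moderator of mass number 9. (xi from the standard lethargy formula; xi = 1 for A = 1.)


xi = 1 + (A-1)^2/(2A)*ln((A-1)/(A+1)) = 0.2066007 (for A = 9)
n = ln(E0/E) / xi
n = ln(9.28e6 / 0.989) / 0.2066007
n = ln(9.383215e+06) / 0.2066007 = 77.708

77.708


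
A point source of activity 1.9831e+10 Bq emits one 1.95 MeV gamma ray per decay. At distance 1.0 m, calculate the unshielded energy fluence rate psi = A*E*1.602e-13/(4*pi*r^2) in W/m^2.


psi = A * E * 1.602e-13 / (4*pi*r^2)
psi = 1.9831e+10 * 1.95 * 1.602e-13 / (4*pi*1.0^2)
psi = 4.9298e-04 W/m^2

4.9298e-04


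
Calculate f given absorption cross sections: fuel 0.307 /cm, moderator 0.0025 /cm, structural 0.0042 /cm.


f = Sigma_a_fuel / (Sigma_a_fuel + Sigma_a_mod + Sigma_a_other)
f = 0.307 / (0.307 + 0.0025 + 0.0042)
f = 0.97864

0.97864


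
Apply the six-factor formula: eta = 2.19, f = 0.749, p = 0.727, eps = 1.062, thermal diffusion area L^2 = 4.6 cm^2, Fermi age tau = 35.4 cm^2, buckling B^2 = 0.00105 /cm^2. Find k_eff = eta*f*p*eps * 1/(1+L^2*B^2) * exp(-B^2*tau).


k_inf = eta*f*p*eps = 2.19*0.749*0.727*1.062 = 1.266441
P_TNL = 1/(1 + L^2*B^2) = 1/(1 + 4.6*0.00105) = 0.9951932
P_FNL = exp(-B^2*tau) = exp(-0.00105*35.4) = 0.9635123
k_eff = k_inf * P_TNL * P_FNL = 1.266441 * 0.9951932 * 0.9635123
k_eff = 1.2144

1.2144


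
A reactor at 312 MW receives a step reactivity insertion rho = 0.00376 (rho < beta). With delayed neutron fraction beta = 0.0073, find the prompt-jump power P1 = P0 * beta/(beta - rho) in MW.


P1/P0 = beta / (beta - rho)
P1/P0 = 0.0073 / (0.0073 - 0.00376) = 2.062147
P1 = 312 * 2.062147 = 643.39 MW

643.39
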